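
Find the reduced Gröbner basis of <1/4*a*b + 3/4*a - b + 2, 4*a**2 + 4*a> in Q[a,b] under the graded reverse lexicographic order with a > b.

The reduced Gröbner basis is the canonical form of the ideal for this ordering.

f_1 = 1/4*a*b + 3/4*a - b + 2, LT = a*b.
f_2 = 4*a**2 + 4*a, LT = a**2.

S(f_1,f_2): lcm = a**2*b. S = 3*a**2 - 5*a*b + 8*a.
  leading term a**2: subtract (3/4)·f_2 from 3*a**2 - 5*a*b + 8*a → -5*a*b + 5*a
  leading term a*b: subtract (-20)·f_1 from -5*a*b + 5*a → 20*a - 20*b + 40
  leading term a: no divisor's leading term divides it; move 20*a to the remainder.
  leading term b: no divisor's leading term divides it; move -20*b to the remainder.
  leading term 1: no divisor's leading term divides it; move 40 to the remainder.
  remainder 20*a - 20*b + 40 ≠ 0; add g_3 = 20*a - 20*b + 40 to the basis.

S(f_1,g_3): lcm = a*b. S = b**2 + 3*a - 6*b + 8.
  leading term b**2: no divisor's leading term divides it; move b**2 to the remainder.
  leading term a: subtract (3/20)·g_3 from 3*a - 6*b + 8 → -3*b + 2
  leading term b: no divisor's leading term divides it; move -3*b to the remainder.
  leading term 1: no divisor's leading term divides it; move 2 to the remainder.
  remainder b**2 - 3*b + 2 ≠ 0; add g_4 = b**2 - 3*b + 2 to the basis.

The other S-polynomials (S(f_2,g_3), S(f_1,g_4), S(f_2,g_4), S(g_3,g_4)) all reduce to 0 modulo the current basis, so we have a Gröbner basis.
Inter-reduce: drop elements whose leading term is divisible by another's, tail-reduce, and make monic.

G = {b**2 - 3*b + 2, a - b + 2}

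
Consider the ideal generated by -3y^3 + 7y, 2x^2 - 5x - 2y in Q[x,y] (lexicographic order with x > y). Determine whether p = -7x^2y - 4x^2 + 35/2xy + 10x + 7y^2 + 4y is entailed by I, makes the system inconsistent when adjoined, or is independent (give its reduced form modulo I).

-7x^2y - 4x^2 + 35/2xy + 10x + 7y^2 + 4y lies in I (it reduces to 0).

First compute the reduced Gröbner basis of I by Buchberger's algorithm.
f_1 = -3y^3 + 7y, LT = y^3.
f_2 = 2x^2 - 5x - 2y, LT = x^2.

The S-polynomials (S(f_1,f_2)) all reduce to 0 modulo the current basis, so we have a Gröbner basis.
Inter-reduce: drop elements whose leading term is divisible by another's, tail-reduce, and make monic.
Reduced Gröbner basis: {x^2 - 5/2x - y, y^3 - 7/3y}.
Label its elements g_1 = x^2 - 5/2x - y, g_2 = y^3 - 7/3y.

Reduce p = -7x^2y - 4x^2 + 35/2xy + 10x + 7y^2 + 4y modulo G:
  leading term x^2y: subtract (-7y)·g_1 from -7x^2y - 4x^2 + 35/2xy + 10x + 7y^2 + 4y → -4x^2 + 10x + 4y
  leading term x^2: subtract (-4)·g_1 from -4x^2 + 10x + 4y → 0
  normal form = 0.
Since the normal form is 0, p ∈ I.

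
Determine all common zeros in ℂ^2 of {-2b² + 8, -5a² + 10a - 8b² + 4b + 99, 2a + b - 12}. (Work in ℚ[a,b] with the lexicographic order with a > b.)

Compute a lex Gröbner basis by Buchberger's algorithm.
f_1 = -2b² + 8, LT = b².
f_2 = -5a² + 10a - 8b² + 4b + 99, LT = a².
f_3 = 2a + b - 12, LT = a.

S(f_2,f_3): lcm = a². S = -½ab + 4a + 8/5b² - ⅘b - 99/5.
  leading term ab: subtract (-¼b)·f_3 from -½ab + 4a + 8/5b² - ⅘b - 99/5 → 4a + 37/20b² - 19/5b - 99/5
  leading term a: subtract (2)·f_3 from 4a + 37/20b² - 19/5b - 99/5 → 37/20b² - 29/5b + 21/5
  leading term b²: subtract (-37/40)·f_1 from 37/20b² - 29/5b + 21/5 → -29/5b + 58/5
  leading term b: no divisor's leading term divides it; move -29/5b to the remainder.
  leading term 1: no divisor's leading term divides it; move 58/5 to the remainder.
  remainder -29/5b + 58/5 ≠ 0; add h_4 = -29/5b + 58/5 to the basis.

The other S-polynomials (S(f_1,f_2), S(f_1,f_3), S(f_1,h_4), S(f_2,h_4), S(f_3,h_4)) all reduce to 0 modulo the current basis, so we have a Gröbner basis.
Inter-reduce: drop elements whose leading term is divisible by another's, tail-reduce, and make monic.
Reduced Gröbner basis: {a - 5, b - 2}.

From the last basis element, b - 2 = 0, so b takes values in {2}. Each choice, substituted upward through the basis, yields the corresponding point(s) of the solution set.
  b = 2: the earlier basis element becomes a - 5 = 0, giving a = 5 — point (5, 2).
Check: every point annihilates each of the original generators.

{(5, 2)}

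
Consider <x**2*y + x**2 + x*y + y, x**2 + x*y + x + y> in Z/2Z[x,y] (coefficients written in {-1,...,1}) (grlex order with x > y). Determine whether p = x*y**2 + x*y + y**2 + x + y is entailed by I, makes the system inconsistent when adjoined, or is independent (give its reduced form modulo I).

First compute the reduced Gröbner basis of I by Buchberger's algorithm.
f_1 = x**2*y + x**2 + x*y + y, LT = x**2*y.
f_2 = x**2 + x*y + x + y, LT = x**2.

S(f_1,f_2): lcm = x**2*y. S = x*y**2 + x**2 + y**2 + y.
  leading term x*y**2: no divisor's leading term divides it; move x*y**2 to the remainder.
  leading term x**2: subtract (1)·f_2 from x**2 + y**2 + y → x*y + y**2 + x
  leading term x*y: no divisor's leading term divides it; move x*y to the remainder.
  leading term y**2: no divisor's leading term divides it; move y**2 to the remainder.
  leading term x: no divisor's leading term divides it; move x to the remainder.
  remainder x*y**2 + x*y + y**2 + x ≠ 0; add h_3 = x*y**2 + x*y + y**2 + x to the basis.

S(f_1,h_3): lcm = x**2*y**2. S = x**2 + y**2.
  leading term x**2: subtract (1)·f_2 from x**2 + y**2 → x*y + y**2 + x + y
  leading term x*y: no divisor's leading term divides it; move x*y to the remainder.
  leading term y**2: no divisor's leading term divides it; move y**2 to the remainder.
  leading term x: no divisor's leading term divides it; move x to the remainder.
  leading term y: no divisor's leading term divides it; move y to the remainder.
  remainder x*y + y**2 + x + y ≠ 0; add h_4 = x*y + y**2 + x + y to the basis.

S(h_3,h_4): lcm = x*y**2. S = y**3 + x.
  leading term y**3: no divisor's leading term divides it; move y**3 to the remainder.
  leading term x: no divisor's leading term divides it; move x to the remainder.
  remainder y**3 + x ≠ 0; add h_5 = y**3 + x to the basis.

The other S-polynomials (S(f_2,h_3), S(f_1,h_4), S(f_2,h_4), S(f_1,h_5), S(f_2,h_5), S(h_3,h_5), S(h_4,h_5)) all reduce to 0 modulo the current basis, so we have a Gröbner basis.
Inter-reduce: drop elements whose leading term is divisible by another's, tail-reduce, and make monic.
Reduced Gröbner basis: {y**3 + x, x**2 + y**2, x*y + y**2 + x + y}.
Label its elements g_1 = y**3 + x, g_2 = x**2 + y**2, g_3 = x*y + y**2 + x + y.

Reduce p = x*y**2 + x*y + y**2 + x + y modulo G:
  leading term x*y**2: subtract (y)·g_3 from x*y**2 + x*y + y**2 + x + y → y**3 + x + y
  leading term y**3: subtract (1)·g_1 from y**3 + x + y → y
  leading term y: no divisor's leading term divides it; move y to the remainder.
  normal form = y.
The normal form is nonzero, so p ∉ I. Since p minus its normal form lies in I, I + (p) = I + (r) where r = y; decide whether this ideal is the whole ring.
Run Buchberger on G together with r (pairs among the g_i already reduce to 0 since G is a Gröbner basis):
g_1 = y**3 + x, LT = y**3.
g_2 = x**2 + y**2, LT = x**2.
g_3 = x*y + y**2 + x + y, LT = x*y.
r = y, LT = y.

S(g_1,r): lcm = y**3. S = x.
  leading term x: no divisor's leading term divides it; move x to the remainder.
  remainder x ≠ 0; add m_5 = x to the basis.

The other S-polynomials (S(g_1,g_2), S(g_1,g_3), S(g_2,g_3), S(g_2,r), S(g_3,r), S(g_1,m_5), S(g_2,m_5), S(g_3,m_5), S(r,m_5)) all reduce to 0 modulo the current basis, so we have a Gröbner basis.
Inter-reduce: drop elements whose leading term is divisible by another's, tail-reduce, and make monic.
Reduced Gröbner basis: {x, y}.
The reduced Gröbner basis of I + (p) is {x, y} ≠ {1}, a proper ideal, so the enlarged system stays consistent: p is independent of I, with normal form y.

x*y**2 + x*y + y**2 + x + y is independent of I; its normal form modulo I is y.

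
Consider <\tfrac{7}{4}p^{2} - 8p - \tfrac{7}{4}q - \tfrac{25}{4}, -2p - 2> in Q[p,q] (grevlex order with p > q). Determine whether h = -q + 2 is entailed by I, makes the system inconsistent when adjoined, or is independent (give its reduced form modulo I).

First compute the reduced Gröbner basis of I by Buchberger's algorithm.
f_1 = \tfrac{7}{4}p^{2} - 8p - \tfrac{7}{4}q - \tfrac{25}{4}, LT = p^{2}.
f_2 = -2p - 2, LT = p.

S(f_1,f_2): lcm = p^{2}. S = -\tfrac{39}{7}p - q - \tfrac{25}{7}.
  leading term p: subtract (\tfrac{39}{14})·f_2 from -\tfrac{39}{7}p - q - \tfrac{25}{7} → -q + 2
  leading term q: no divisor's leading term divides it; move -q to the remainder.
  leading term 1: no divisor's leading term divides it; move 2 to the remainder.
  remainder -q + 2 ≠ 0; add k_3 = -q + 2 to the basis.

The other S-polynomials (S(f_1,k_3), S(f_2,k_3)) all reduce to 0 modulo the current basis, so we have a Gröbner basis.
Inter-reduce: drop elements whose leading term is divisible by another's, tail-reduce, and make monic.
Reduced Gröbner basis: {p + 1, q - 2}.
Label its elements g_1 = p + 1, g_2 = q - 2.

Reduce h = -q + 2 modulo G:
  leading term q: subtract (-1)·g_2 from -q + 2 → 0
  normal form = 0.
Since the normal form is 0, h ∈ I.

-q + 2 lies in I (it reduces to 0).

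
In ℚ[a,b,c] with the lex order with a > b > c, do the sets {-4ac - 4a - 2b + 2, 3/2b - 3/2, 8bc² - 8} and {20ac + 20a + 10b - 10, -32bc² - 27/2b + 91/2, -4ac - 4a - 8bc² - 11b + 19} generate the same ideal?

Yes, the ideals are equal.

Equality of ideals is decidable: compute both reduced Gröbner bases (unique for the ordering) and check whether they agree.
Buchberger on the first generating set:
f_1 = -4ac - 4a - 2b + 2, LT = ac.
f_2 = 3/2b - 3/2, LT = b.
f_3 = 8bc² - 8, LT = bc².

S(f_2,f_3): lcm = bc². S = -c² + 1.
  leading term c²: no divisor's leading term divides it; move -c² to the remainder.
  leading term 1: no divisor's leading term divides it; move 1 to the remainder.
  remainder -c² + 1 ≠ 0; add g_4 = -c² + 1 to the basis.

The other S-polynomials (S(f_1,f_2), S(f_1,f_3), S(f_1,g_4), S(f_2,g_4), S(f_3,g_4)) all reduce to 0 modulo the current basis, so we have a Gröbner basis.
Inter-reduce: drop elements whose leading term is divisible by another's, tail-reduce, and make monic.
Reduced Gröbner basis: {ac + a, b - 1, c² - 1}.

Buchberger on the second generating set:
h_1 = 20ac + 20a + 10b - 10, LT = ac.
h_2 = -32bc² - 27/2b + 91/2, LT = bc².
h_3 = -4ac - 4a - 8bc² - 11b + 19, LT = ac.

S(h_1,h_2): lcm = abc². S = abc - 27/64ab + 91/64a + ½b²c - ½bc.
  leading term abc: subtract (1/20b)·h_1 from abc - 27/64ab + 91/64a + ½b²c - ½bc → -91/64ab + 91/64a + ½b²c - ½b² - ½bc + ½b
  leading term ab: no divisor's leading term divides it; move -91/64ab to the remainder.
  leading term a: no divisor's leading term divides it; move 91/64a to the remainder.
  leading term b²c: no divisor's leading term divides it; move ½b²c to the remainder.
  leading term b²: no divisor's leading term divides it; move -½b² to the remainder.
  leading term bc: no divisor's leading term divides it; move -½bc to the remainder.
  leading term b: no divisor's leading term divides it; move ½b to the remainder.
  remainder -91/64ab + 91/64a + ½b²c - ½b² - ½bc + ½b ≠ 0; add k_4 = -91/64ab + 91/64a + ½b²c - ½b² - ½bc + ½b to the basis.

S(h_1,h_3): lcm = ac. S = -2bc² - 9/4b + 17/4.
  leading term bc²: subtract (1/16)·h_2 from -2bc² - 9/4b + 17/4 → -45/32b + 45/32
  leading term b: no divisor's leading term divides it; move -45/32b to the remainder.
  leading term 1: no divisor's leading term divides it; move 45/32 to the remainder.
  remainder -45/32b + 45/32 ≠ 0; add k_5 = -45/32b + 45/32 to the basis.

S(h_2,k_5): lcm = bc². S = 27/64b + c² - 91/64.
  leading term b: subtract (-3/10)·k_5 from 27/64b + c² - 91/64 → c² - 1
  leading term c²: no divisor's leading term divides it; move c² to the remainder.
  leading term 1: no divisor's leading term divides it; move -1 to the remainder.
  remainder c² - 1 ≠ 0; add k_6 = c² - 1 to the basis.

The other S-polynomials (S(h_2,h_3), S(h_1,k_4), S(h_2,k_4), S(h_3,k_4), S(h_1,k_5), S(h_3,k_5), S(k_4,k_5), S(h_1,k_6), S(h_2,k_6), S(h_3,k_6), S(k_4,k_6), S(k_5,k_6)) all reduce to 0 modulo the current basis, so we have a Gröbner basis.
Inter-reduce: drop elements whose leading term is divisible by another's, tail-reduce, and make monic.
Reduced Gröbner basis: {ac + a, b - 1, c² - 1}.

Same reduced basis, so the two generating sets span the same ideal.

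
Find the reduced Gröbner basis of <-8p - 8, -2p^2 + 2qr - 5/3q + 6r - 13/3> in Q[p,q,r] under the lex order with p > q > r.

G = {p + 1, qr - 5/6q + 3r - 19/6}

This is the nonlinear analogue of row-reducing a linear system.

f_1 = -8p - 8, LT = p.
f_2 = -2p^2 + 2qr - 5/3q + 6r - 13/3, LT = p^2.

S(f_1,f_2): lcm = p^2. S = p + qr - 5/6q + 3r - 13/6.
  leading term p: subtract (-1/8)·f_1 from p + qr - 5/6q + 3r - 13/6 → qr - 5/6q + 3r - 19/6
  leading term qr: no divisor's leading term divides it; move qr to the remainder.
  leading term q: no divisor's leading term divides it; move -5/6q to the remainder.
  leading term r: no divisor's leading term divides it; move 3r to the remainder.
  leading term 1: no divisor's leading term divides it; move -19/6 to the remainder.
  remainder qr - 5/6q + 3r - 19/6 ≠ 0; add g_3 = qr - 5/6q + 3r - 19/6 to the basis.

The other S-polynomials (S(f_1,g_3), S(f_2,g_3)) all reduce to 0 modulo the current basis, so we have a Gröbner basis.
Inter-reduce: drop elements whose leading term is divisible by another's, tail-reduce, and make monic.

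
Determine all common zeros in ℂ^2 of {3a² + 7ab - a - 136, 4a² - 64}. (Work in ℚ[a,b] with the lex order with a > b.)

{(-4, -3), (4, 23/7)}

Compute a lex Gröbner basis by Buchberger's algorithm.
f_1 = 3a² + 7ab - a - 136, LT = a².
f_2 = 4a² - 64, LT = a².

S(f_1,f_2): lcm = a². S = 7/3ab - ⅓a - 88/3.
  leading term ab: no divisor's leading term divides it; move 7/3ab to the remainder.
  leading term a: no divisor's leading term divides it; move -⅓a to the remainder.
  leading term 1: no divisor's leading term divides it; move -88/3 to the remainder.
  remainder 7/3ab - ⅓a - 88/3 ≠ 0; add h_3 = 7/3ab - ⅓a - 88/3 to the basis.

S(f_1,h_3): lcm = a²b. S = 1/7a² + 7/3ab² - ⅓ab + 88/7a - 136/3b.
  leading term a²: subtract (1/21)·f_1 from 1/7a² + 7/3ab² - ⅓ab + 88/7a - 136/3b → 7/3ab² - ⅔ab + 265/21a - 136/3b + 136/21
  leading term ab²: subtract (b)·h_3 from 7/3ab² - ⅔ab + 265/21a - 136/3b + 136/21 → -⅓ab + 265/21a - 16b + 136/21
  leading term ab: subtract (-1/7)·h_3 from -⅓ab + 265/21a - 16b + 136/21 → 88/7a - 16b + 16/7
  leading term a: no divisor's leading term divides it; move 88/7a to the remainder.
  leading term b: no divisor's leading term divides it; move -16b to the remainder.
  leading term 1: no divisor's leading term divides it; move 16/7 to the remainder.
  remainder 88/7a - 16b + 16/7 ≠ 0; add h_4 = 88/7a - 16b + 16/7 to the basis.

S(h_3,h_4): lcm = ab. S = -1/7a + 14/11b² - 2/11b - 88/7.
  leading term a: subtract (-1/88)·h_4 from -1/7a + 14/11b² - 2/11b - 88/7 → 14/11b² - 4/11b - 138/11
  leading term b²: no divisor's leading term divides it; move 14/11b² to the remainder.
  leading term b: no divisor's leading term divides it; move -4/11b to the remainder.
  leading term 1: no divisor's leading term divides it; move -138/11 to the remainder.
  remainder 14/11b² - 4/11b - 138/11 ≠ 0; add h_5 = 14/11b² - 4/11b - 138/11 to the basis.

The other S-polynomials (S(f_2,h_3), S(f_1,h_4), S(f_2,h_4), S(f_1,h_5), S(f_2,h_5), S(h_3,h_5), S(h_4,h_5)) all reduce to 0 modulo the current basis, so we have a Gröbner basis.
Inter-reduce: drop elements whose leading term is divisible by another's, tail-reduce, and make monic.
Reduced Gröbner basis: {a - 14/11b + 2/11, b² - 2/7b - 69/7}.

Since the basis is lex-ordered, b² - 2/7b - 69/7 is univariate in b. Its roots are {-3, 23/7}. Back-substituting each root into the other basis elements fixes the other coordinates.
  b = -3: the earlier basis element becomes a + 4 = 0, giving a = -4 — point (-4, -3).
  b = 23/7: the earlier basis element becomes a - 4 = 0, giving a = 4 — point (4, 23/7).
Each listed point satisfies every original equation (direct substitution).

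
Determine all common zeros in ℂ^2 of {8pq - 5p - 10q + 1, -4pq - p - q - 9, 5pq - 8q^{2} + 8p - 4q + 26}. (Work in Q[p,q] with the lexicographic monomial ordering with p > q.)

{(1, -2)}

Compute a lex Gröbner basis by Buchberger's algorithm.
f_1 = 8pq - 5p - 10q + 1, LT = pq.
f_2 = -4pq - p - q - 9, LT = pq.
f_3 = 5pq + 8p - 8q^{2} - 4q + 26, LT = pq.

S(f_1,f_2): lcm = pq. S = -\tfrac{7}{8}p - \tfrac{3}{2}q - \tfrac{17}{8}.
  leading term p: no divisor's leading term divides it; move -\tfrac{7}{8}p to the remainder.
  leading term q: no divisor's leading term divides it; move -\tfrac{3}{2}q to the remainder.
  leading term 1: no divisor's leading term divides it; move -\tfrac{17}{8} to the remainder.
  remainder -\tfrac{7}{8}p - \tfrac{3}{2}q - \tfrac{17}{8} ≠ 0; add h_4 = -\tfrac{7}{8}p - \tfrac{3}{2}q - \tfrac{17}{8} to the basis.

S(f_1,f_3): lcm = pq. S = -\tfrac{89}{40}p + \tfrac{8}{5}q^{2} - \tfrac{9}{20}q - \tfrac{203}{40}.
  leading term p: subtract (\tfrac{89}{35})·h_4 from -\tfrac{89}{40}p + \tfrac{8}{5}q^{2} - \tfrac{9}{20}q - \tfrac{203}{40} → \tfrac{8}{5}q^{2} + \tfrac{471}{140}q + \tfrac{23}{70}
  leading term q^{2}: no divisor's leading term divides it; move \tfrac{8}{5}q^{2} to the remainder.
  leading term q: no divisor's leading term divides it; move \tfrac{471}{140}q to the remainder.
  leading term 1: no divisor's leading term divides it; move \tfrac{23}{70} to the remainder.
  remainder \tfrac{8}{5}q^{2} + \tfrac{471}{140}q + \tfrac{23}{70} ≠ 0; add h_5 = \tfrac{8}{5}q^{2} + \tfrac{471}{140}q + \tfrac{23}{70} to the basis.

S(f_1,h_4): lcm = pq. S = -\tfrac{5}{8}p - \tfrac{12}{7}q^{2} - \tfrac{103}{28}q + \tfrac{1}{8}.
  leading term p: subtract (\tfrac{5}{7})·h_4 from -\tfrac{5}{8}p - \tfrac{12}{7}q^{2} - \tfrac{103}{28}q + \tfrac{1}{8} → -\tfrac{12}{7}q^{2} - \tfrac{73}{28}q + \tfrac{23}{14}
  leading term q^{2}: subtract (-\tfrac{15}{14})·h_5 from -\tfrac{12}{7}q^{2} - \tfrac{73}{28}q + \tfrac{23}{14} → \tfrac{391}{392}q + \tfrac{391}{196}
  leading term q: no divisor's leading term divides it; move \tfrac{391}{392}q to the remainder.
  leading term 1: no divisor's leading term divides it; move \tfrac{391}{196} to the remainder.
  remainder \tfrac{391}{392}q + \tfrac{391}{196} ≠ 0; add h_6 = \tfrac{391}{392}q + \tfrac{391}{196} to the basis.

The other S-polynomials (S(f_2,f_3), S(f_2,h_4), S(f_3,h_4), S(f_1,h_5), S(f_2,h_5), S(f_3,h_5), S(h_4,h_5), S(f_1,h_6), S(f_2,h_6), S(f_3,h_6), S(h_4,h_6), S(h_5,h_6)) all reduce to 0 modulo the current basis, so we have a Gröbner basis.
Inter-reduce: drop elements whose leading term is divisible by another's, tail-reduce, and make monic.
Reduced Gröbner basis: {p - 1, q + 2}.

A lex Gröbner basis eliminates variables successively. Here q + 2 depends only on q, with roots {-2}; lifting each root through the earlier basis elements recovers the full solutions.
  q = -2: the earlier basis element becomes p - 1 = 0, giving p = 1 — point (1, -2).
Check: every point annihilates each of the original generators.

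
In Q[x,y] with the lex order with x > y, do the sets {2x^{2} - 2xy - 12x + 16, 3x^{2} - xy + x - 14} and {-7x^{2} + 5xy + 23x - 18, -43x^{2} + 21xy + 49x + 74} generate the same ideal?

Yes, the ideals are equal.

For a fixed monomial order, each ideal has a unique reduced Gröbner basis; comparing bases decides equality.
Buchberger on the first generating set:
f_1 = 2x^{2} - 2xy - 12x + 16, LT = x^{2}.
f_2 = 3x^{2} - xy + x - 14, LT = x^{2}.

S(f_1,f_2): lcm = x^{2}. S = -\tfrac{2}{3}xy - \tfrac{19}{3}x + \tfrac{38}{3}.
  leading term xy: no divisor's leading term divides it; move -\tfrac{2}{3}xy to the remainder.
  leading term x: no divisor's leading term divides it; move -\tfrac{19}{3}x to the remainder.
  leading term 1: no divisor's leading term divides it; move \tfrac{38}{3} to the remainder.
  remainder -\tfrac{2}{3}xy - \tfrac{19}{3}x + \tfrac{38}{3} ≠ 0; add g_3 = -\tfrac{2}{3}xy - \tfrac{19}{3}x + \tfrac{38}{3} to the basis.

S(f_1,g_3): lcm = x^{2}y. S = -\tfrac{19}{2}x^{2} - xy^{2} - 6xy + 19x + 8y.
  leading term x^{2}: subtract (-\tfrac{19}{4})·f_1 from -\tfrac{19}{2}x^{2} - xy^{2} - 6xy + 19x + 8y → -xy^{2} - \tfrac{31}{2}xy - 38x + 8y + 76
  leading term xy^{2}: subtract (\tfrac{3}{2}y)·g_3 from -xy^{2} - \tfrac{31}{2}xy - 38x + 8y + 76 → -6xy - 38x - 11y + 76
  leading term xy: subtract (9)·g_3 from -6xy - 38x - 11y + 76 → 19x - 11y - 38
  leading term x: no divisor's leading term divides it; move 19x to the remainder.
  leading term y: no divisor's leading term divides it; move -11y to the remainder.
  leading term 1: no divisor's leading term divides it; move -38 to the remainder.
  remainder 19x - 11y - 38 ≠ 0; add g_4 = 19x - 11y - 38 to the basis.

S(g_3,g_4): lcm = xy. S = \tfrac{19}{2}x + \tfrac{11}{19}y^{2} + 2y - 19.
  leading term x: subtract (\tfrac{1}{2})·g_4 from \tfrac{19}{2}x + \tfrac{11}{19}y^{2} + 2y - 19 → \tfrac{11}{19}y^{2} + \tfrac{15}{2}y
  leading term y^{2}: no divisor's leading term divides it; move \tfrac{11}{19}y^{2} to the remainder.
  leading term y: no divisor's leading term divides it; move \tfrac{15}{2}y to the remainder.
  remainder \tfrac{11}{19}y^{2} + \tfrac{15}{2}y ≠ 0; add g_5 = \tfrac{11}{19}y^{2} + \tfrac{15}{2}y to the basis.

The other S-polynomials (S(f_2,g_3), S(f_1,g_4), S(f_2,g_4), S(f_1,g_5), S(f_2,g_5), S(g_3,g_5), S(g_4,g_5)) all reduce to 0 modulo the current basis, so we have a Gröbner basis.
Inter-reduce: drop elements whose leading term is divisible by another's, tail-reduce, and make monic.
Reduced Gröbner basis: {x - \tfrac{11}{19}y - 2, y^{2} + \tfrac{285}{22}y}.

Buchberger on the second generating set:
h_1 = -7x^{2} + 5xy + 23x - 18, LT = x^{2}.
h_2 = -43x^{2} + 21xy + 49x + 74, LT = x^{2}.

S(h_1,h_2): lcm = x^{2}. S = -\tfrac{68}{301}xy - \tfrac{646}{301}x + \tfrac{1292}{301}.
  leading term xy: no divisor's leading term divides it; move -\tfrac{68}{301}xy to the remainder.
  leading term x: no divisor's leading term divides it; move -\tfrac{646}{301}x to the remainder.
  leading term 1: no divisor's leading term divides it; move \tfrac{1292}{301} to the remainder.
  remainder -\tfrac{68}{301}xy - \tfrac{646}{301}x + \tfrac{1292}{301} ≠ 0; add k_3 = -\tfrac{68}{301}xy - \tfrac{646}{301}x + \tfrac{1292}{301} to the basis.

S(h_1,k_3): lcm = x^{2}y. S = -\tfrac{19}{2}x^{2} - \tfrac{5}{7}xy^{2} - \tfrac{23}{7}xy + 19x + \tfrac{18}{7}y.
  leading term x^{2}: subtract (\tfrac{19}{14})·h_1 from -\tfrac{19}{2}x^{2} - \tfrac{5}{7}xy^{2} - \tfrac{23}{7}xy + 19x + \tfrac{18}{7}y → -\tfrac{5}{7}xy^{2} - \tfrac{141}{14}xy - \tfrac{171}{14}x + \tfrac{18}{7}y + \tfrac{171}{7}
  leading term xy^{2}: subtract (\tfrac{215}{68}y)·k_3 from -\tfrac{5}{7}xy^{2} - \tfrac{141}{14}xy - \tfrac{171}{14}x + \tfrac{18}{7}y + \tfrac{171}{7} → -\tfrac{23}{7}xy - \tfrac{171}{14}x - 11y + \tfrac{171}{7}
  leading term xy: subtract (\tfrac{989}{68})·k_3 from -\tfrac{23}{7}xy - \tfrac{171}{14}x - 11y + \tfrac{171}{7} → 19x - 11y - 38
  leading term x: no divisor's leading term divides it; move 19x to the remainder.
  leading term y: no divisor's leading term divides it; move -11y to the remainder.
  leading term 1: no divisor's leading term divides it; move -38 to the remainder.
  remainder 19x - 11y - 38 ≠ 0; add k_4 = 19x - 11y - 38 to the basis.

S(k_3,k_4): lcm = xy. S = \tfrac{19}{2}x + \tfrac{11}{19}y^{2} + 2y - 19.
  leading term x: subtract (\tfrac{1}{2})·k_4 from \tfrac{19}{2}x + \tfrac{11}{19}y^{2} + 2y - 19 → \tfrac{11}{19}y^{2} + \tfrac{15}{2}y
  leading term y^{2}: no divisor's leading term divides it; move \tfrac{11}{19}y^{2} to the remainder.
  leading term y: no divisor's leading term divides it; move \tfrac{15}{2}y to the remainder.
  remainder \tfrac{11}{19}y^{2} + \tfrac{15}{2}y ≠ 0; add k_5 = \tfrac{11}{19}y^{2} + \tfrac{15}{2}y to the basis.

The other S-polynomials (S(h_2,k_3), S(h_1,k_4), S(h_2,k_4), S(h_1,k_5), S(h_2,k_5), S(k_3,k_5), S(k_4,k_5)) all reduce to 0 modulo the current basis, so we have a Gröbner basis.
Inter-reduce: drop elements whose leading term is divisible by another's, tail-reduce, and make monic.
Reduced Gröbner basis: {x - \tfrac{11}{19}y - 2, y^{2} + \tfrac{285}{22}y}.

The two bases agree; hence the ideals are identical.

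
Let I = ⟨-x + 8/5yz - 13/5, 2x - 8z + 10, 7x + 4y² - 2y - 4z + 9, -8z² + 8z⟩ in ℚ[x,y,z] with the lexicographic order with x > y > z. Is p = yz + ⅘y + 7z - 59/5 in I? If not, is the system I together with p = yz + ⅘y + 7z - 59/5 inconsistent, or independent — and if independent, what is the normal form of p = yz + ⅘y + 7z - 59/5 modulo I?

First compute the reduced Gröbner basis of I by Buchberger's algorithm.
f_1 = -x + 8/5yz - 13/5, LT = x.
f_2 = 2x - 8z + 10, LT = x.
f_3 = 7x + 4y² - 2y - 4z + 9, LT = x.
f_4 = -8z² + 8z, LT = z².

S(f_1,f_2): lcm = x. S = -8/5yz + 4z - 12/5.
  leading term yz: no divisor's leading term divides it; move -8/5yz to the remainder.
  leading term z: no divisor's leading term divides it; move 4z to the remainder.
  leading term 1: no divisor's leading term divides it; move -12/5 to the remainder.
  remainder -8/5yz + 4z - 12/5 ≠ 0; add h_5 = -8/5yz + 4z - 12/5 to the basis.

S(f_1,f_3): lcm = x. S = -4/7y² - 8/5yz + 2/7y + 4/7z + 46/35.
  leading term y²: no divisor's leading term divides it; move -4/7y² to the remainder.
  leading term yz: subtract (1)·h_5 from -8/5yz + 2/7y + 4/7z + 46/35 → 2/7y - 24/7z + 26/7
  leading term y: no divisor's leading term divides it; move 2/7y to the remainder.
  leading term z: no divisor's leading term divides it; move -24/7z to the remainder.
  leading term 1: no divisor's leading term divides it; move 26/7 to the remainder.
  remainder -4/7y² + 2/7y - 24/7z + 26/7 ≠ 0; add h_6 = -4/7y² + 2/7y - 24/7z + 26/7 to the basis.

S(f_1,f_4): leading monomials are coprime, so the S-polynomial reduces to 0 (Buchberger's first criterion).
S(f_2,f_3): lcm = x. S = -4/7y² + 2/7y - 24/7z + 26/7.
  leading term y²: subtract (1)·h_6 from -4/7y² + 2/7y - 24/7z + 26/7 → 0
  remainder 0.

S(f_2,f_4): leading monomials are coprime, so the S-polynomial reduces to 0 (Buchberger's first criterion).
S(f_3,f_4): leading monomials are coprime, so the S-polynomial reduces to 0 (Buchberger's first criterion).
S(f_1,h_5): leading monomials are coprime, so the S-polynomial reduces to 0 (Buchberger's first criterion).
S(f_2,h_5): leading monomials are coprime, so the S-polynomial reduces to 0 (Buchberger's first criterion).
S(f_3,h_5): leading monomials are coprime, so the S-polynomial reduces to 0 (Buchberger's first criterion).
S(f_4,h_5): lcm = yz². S = -yz + 5/2z² - 3/2z.
  leading term yz: subtract (⅝)·h_5 from -yz + 5/2z² - 3/2z → 5/2z² - 4z + 3/2
  leading term z²: subtract (-5/16)·f_4 from 5/2z² - 4z + 3/2 → -3/2z + 3/2
  leading term z: no divisor's leading term divides it; move -3/2z to the remainder.
  leading term 1: no divisor's leading term divides it; move 3/2 to the remainder.
  remainder -3/2z + 3/2 ≠ 0; add h_7 = -3/2z + 3/2 to the basis.

S(f_1,h_6): leading monomials are coprime, so the S-polynomial reduces to 0 (Buchberger's first criterion).
S(f_2,h_6): leading monomials are coprime, so the S-polynomial reduces to 0 (Buchberger's first criterion).
S(f_3,h_6): leading monomials are coprime, so the S-polynomial reduces to 0 (Buchberger's first criterion).
S(f_4,h_6): leading monomials are coprime, so the S-polynomial reduces to 0 (Buchberger's first criterion).
S(h_5,h_6): lcm = y²z. S = -2yz + 3/2y - 6z² + 13/2z.
  leading term yz: subtract (5/4)·h_5 from -2yz + 3/2y - 6z² + 13/2z → 3/2y - 6z² + 3/2z + 3
  leading term y: no divisor's leading term divides it; move 3/2y to the remainder.
  leading term z²: subtract (¾)·f_4 from -6z² + 3/2z + 3 → -9/2z + 3
  leading term z: subtract (3)·h_7 from -9/2z + 3 → -3/2
  leading term 1: no divisor's leading term divides it; move -3/2 to the remainder.
  remainder 3/2y - 3/2 ≠ 0; add h_8 = 3/2y - 3/2 to the basis.

S(f_1,h_7): leading monomials are coprime, so the S-polynomial reduces to 0 (Buchberger's first criterion).
S(f_2,h_7): leading monomials are coprime, so the S-polynomial reduces to 0 (Buchberger's first criterion).
S(f_3,h_7): leading monomials are coprime, so the S-polynomial reduces to 0 (Buchberger's first criterion).
S(f_4,h_7): lcm = z². S = 0.
  remainder 0.

S(h_5,h_7): lcm = yz. S = y - 5/2z + 3/2.
  leading term y: subtract (⅔)·h_8 from y - 5/2z + 3/2 → -5/2z + 5/2
  leading term z: subtract (5/3)·h_7 from -5/2z + 5/2 → 0
  remainder 0.

S(h_6,h_7): leading monomials are coprime, so the S-polynomial reduces to 0 (Buchberger's first criterion).
S(f_1,h_8): leading monomials are coprime, so the S-polynomial reduces to 0 (Buchberger's first criterion).
S(f_2,h_8): leading monomials are coprime, so the S-polynomial reduces to 0 (Buchberger's first criterion).
S(f_3,h_8): leading monomials are coprime, so the S-polynomial reduces to 0 (Buchberger's first criterion).
S(f_4,h_8): leading monomials are coprime, so the S-polynomial reduces to 0 (Buchberger's first criterion).
S(h_5,h_8): lcm = yz. S = -3/2z + 3/2.
  leading term z: subtract (1)·h_7 from -3/2z + 3/2 → 0
  remainder 0.

S(h_6,h_8): lcm = y². S = ½y + 6z - 13/2.
  leading term y: subtract (⅓)·h_8 from ½y + 6z - 13/2 → 6z - 6
  leading term z: subtract (-4)·h_7 from 6z - 6 → 0
  remainder 0.

S(h_7,h_8): leading monomials are coprime, so the S-polynomial reduces to 0 (Buchberger's first criterion).
Every S-polynomial of the final basis reduces to 0, so we have a Gröbner basis.
Inter-reduce: drop elements whose leading term is divisible by another's, tail-reduce, and make monic.
Reduced Gröbner basis: {x + 1, y - 1, z - 1}.
Label its elements g_1 = x + 1, g_2 = y - 1, g_3 = z - 1.

Reduce p = yz + ⅘y + 7z - 59/5 modulo G:
  leading term yz: subtract (z)·g_2 from yz + ⅘y + 7z - 59/5 → ⅘y + 8z - 59/5
  leading term y: subtract (⅘)·g_2 from ⅘y + 8z - 59/5 → 8z - 11
  leading term z: subtract (8)·g_3 from 8z - 11 → -3
  leading term 1: no divisor's leading term divides it; move -3 to the remainder.
  normal form = -3.
The normal form is nonzero, so p ∉ I. Since p minus its normal form lies in I, I + (p) = I + (r) where r = -3; decide whether this ideal is the whole ring.
Here r = -3 is a nonzero constant, hence a unit: 1 ∈ I + (p), the Gröbner basis of I + (p) is {1}, and the enlarged system has no common solution — adjoining p is inconsistent.

Ideal membership is decidable via reduction modulo a Gröbner basis.

Adjoining yz + ⅘y + 7z - 59/5 makes the ideal the whole ring: the system is inconsistent.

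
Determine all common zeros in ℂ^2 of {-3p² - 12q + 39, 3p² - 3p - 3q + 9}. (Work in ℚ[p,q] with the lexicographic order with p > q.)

Compute a lex Gröbner basis by Buchberger's algorithm.
f_1 = -3p² - 12q + 39, LT = p².
f_2 = 3p² - 3p - 3q + 9, LT = p².

S(f_1,f_2): lcm = p². S = p + 5q - 16.
  reduce S modulo (f_1, f_2):
  remainder p + 5q - 16 ≠ 0; add h_3 = p + 5q - 16 to the basis.

S(f_1,h_3): lcm = p². S = -5pq + 16p + 4q - 13.
  reduce S modulo (f_1, f_2, h_3):
  remainder 25q² - 156q + 243 ≠ 0; add h_4 = 25q² - 156q + 243 to the basis.

The other S-polynomials (S(f_2,h_3), S(f_1,h_4), S(f_2,h_4), S(h_3,h_4)) all reduce to 0 modulo the current basis, so we have a Gröbner basis.
Inter-reduce: drop elements whose leading term is divisible by another's, tail-reduce, and make monic.
Reduced Gröbner basis: {p + 5q - 16, q² - 156/25q + 243/25}.

A lex Gröbner basis eliminates variables successively. Here q² - 156/25q + 243/25 depends only on q, with roots {3, 81/25}; lifting each root through the earlier basis elements recovers the full solutions.
  q = 3: the earlier basis element becomes p - 1 = 0, giving p = 1 — point (1, 3).
  q = 81/25: the earlier basis element becomes p + ⅕ = 0, giving p = -1/5 — point (-1/5, 81/25).
Zero-dimensionality of the ideal guarantees finitely many solutions over ℂ.

{(1, 3), (-1/5, 81/25)}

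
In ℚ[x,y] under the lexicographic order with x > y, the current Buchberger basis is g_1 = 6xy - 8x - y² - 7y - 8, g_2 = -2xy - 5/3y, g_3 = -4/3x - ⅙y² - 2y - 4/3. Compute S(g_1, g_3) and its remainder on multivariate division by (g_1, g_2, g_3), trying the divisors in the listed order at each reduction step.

lcm(LM(g_1), LM(g_3)) = xy.
S = (lcm/LT(g_1))·g_1 − (lcm/LT(g_3))·g_3 = -4/3x - ⅛y³ - 5/3y² - 13/6y - 4/3.
Reduce S modulo (g_1, g_2, g_3) in that order:
  leading term x: subtract (1)·g_3 from -4/3x - ⅛y³ - 5/3y² - 13/6y - 4/3 → -⅛y³ - 3/2y² - ⅙y
  leading term y³: no divisor's leading term divides it; move -⅛y³ to the remainder.
  leading term y²: no divisor's leading term divides it; move -3/2y² to the remainder.
  leading term y: no divisor's leading term divides it; move -⅙y to the remainder.
The remainder -⅛y³ - 3/2y² - ⅙y is nonzero, so it would be added as the next basis element.

S(g_1, g_3) = -4/3x - ⅛y³ - 5/3y² - 13/6y - 4/3; remainder on division = -⅛y³ - 3/2y² - ⅙y.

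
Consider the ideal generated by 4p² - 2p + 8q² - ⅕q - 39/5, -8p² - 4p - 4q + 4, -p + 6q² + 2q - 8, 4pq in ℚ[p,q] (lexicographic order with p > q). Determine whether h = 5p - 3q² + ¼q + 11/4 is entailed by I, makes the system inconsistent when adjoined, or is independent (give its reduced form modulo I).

5p - 3q² + ¼q + 11/4 lies in I (it reduces to 0).

First compute the reduced Gröbner basis of I by Buchberger's algorithm.
f_1 = 4p² - 2p + 8q² - ⅕q - 39/5, LT = p².
f_2 = -8p² - 4p - 4q + 4, LT = p².
f_3 = -p + 6q² + 2q - 8, LT = p.
f_4 = 4pq, LT = pq.

S(f_1,f_2): lcm = p². S = -p + 2q² - 11/20q - 29/20.
  reduce S modulo (f_1, f_2, f_3, f_4):
  remainder -4q² - 51/20q + 131/20 ≠ 0; add k_5 = -4q² - 51/20q + 131/20 to the basis.

S(f_1,f_3): lcm = p². S = 6pq² + 2pq - 17/2p + 2q² - 1/20q - 39/20.
  reduce S modulo (f_1, f_2, f_3, f_4, k_5):
  remainder -1177219/128000q + 1177219/128000 ≠ 0; add k_6 = -1177219/128000q + 1177219/128000 to the basis.

The other S-polynomials (S(f_1,f_4), S(f_2,f_3), S(f_2,f_4), S(f_3,f_4), S(f_1,k_5), S(f_2,k_5), S(f_3,k_5), S(f_4,k_5), S(f_1,k_6), S(f_2,k_6), S(f_3,k_6), S(f_4,k_6), S(k_5,k_6)) all reduce to 0 modulo the current basis, so we have a Gröbner basis.
Inter-reduce: drop elements whose leading term is divisible by another's, tail-reduce, and make monic.
Reduced Gröbner basis: {p, q - 1}.
Label its elements g_1 = p, g_2 = q - 1.

Reduce h = 5p - 3q² + ¼q + 11/4 modulo G:
  leading term p: subtract (5)·g_1 from 5p - 3q² + ¼q + 11/4 → -3q² + ¼q + 11/4
  leading term q²: subtract (-3q)·g_2 from -3q² + ¼q + 11/4 → -11/4q + 11/4
  leading term q: subtract (-11/4)·g_2 from -11/4q + 11/4 → 0
  normal form = 0.
Since the normal form is 0, h ∈ I.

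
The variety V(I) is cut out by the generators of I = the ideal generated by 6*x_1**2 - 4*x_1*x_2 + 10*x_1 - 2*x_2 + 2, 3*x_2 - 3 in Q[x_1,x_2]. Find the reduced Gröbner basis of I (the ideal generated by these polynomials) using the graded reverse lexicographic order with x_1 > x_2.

G = {x_1**2 + x_1, x_2 - 1}

f_1 = 6*x_1**2 - 4*x_1*x_2 + 10*x_1 - 2*x_2 + 2, LT = x_1**2.
f_2 = 3*x_2 - 3, LT = x_2.

The S-polynomials (S(f_1,f_2)) all reduce to 0 modulo the current basis, so we have a Gröbner basis.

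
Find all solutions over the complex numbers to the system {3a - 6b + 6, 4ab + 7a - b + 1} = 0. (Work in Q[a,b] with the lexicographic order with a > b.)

{(-21/4, -13/8), (0, 1)}

Compute a lex Gröbner basis by Buchberger's algorithm.
f_1 = 3a - 6b + 6, LT = a.
f_2 = 4ab + 7a - b + 1, LT = ab.

S(f_1,f_2): lcm = ab. S = -7/4a - 2b^2 + 9/4b - 1/4.
  reduce S modulo (f_1, f_2):
  remainder -2b^2 - 5/4b + 13/4 ≠ 0; add h_3 = -2b^2 - 5/4b + 13/4 to the basis.

The other S-polynomials (S(f_1,h_3), S(f_2,h_3)) all reduce to 0 modulo the current basis, so we have a Gröbner basis.
Inter-reduce: drop elements whose leading term is divisible by another's, tail-reduce, and make monic.
Reduced Gröbner basis: {a - 2b + 2, b^2 + 5/8b - 13/8}.

Since the basis is lex-ordered, b^2 + 5/8b - 13/8 is univariate in b. Its roots are {-13/8, 1}. Back-substituting each root into the other basis elements fixes the other coordinates.
  b = -13/8: the earlier basis element becomes a + 21/4 = 0, giving a = -21/4 — point (-21/4, -13/8).
  b = 1: the earlier basis element becomes a = 0, giving a = 0 — point (0, 1).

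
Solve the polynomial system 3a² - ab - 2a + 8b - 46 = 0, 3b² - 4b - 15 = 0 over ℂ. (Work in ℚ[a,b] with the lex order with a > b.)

{(1/18 - sqrt(6409)/18, -5/3), (1/18 + sqrt(6409)/18, -5/3), (-2, 3), (11/3, 3)}

Compute a lex Gröbner basis by Buchberger's algorithm.
f_1 = 3a² - ab - 2a + 8b - 46, LT = a².
f_2 = 3b² - 4b - 15, LT = b².

S(f_1,f_2): leading monomials are coprime, so the S-polynomial reduces to 0 (Buchberger's first criterion).
Every S-polynomial of the final basis reduces to 0, so we have a Gröbner basis.
Inter-reduce: drop elements whose leading term is divisible by another's, tail-reduce, and make monic.
Reduced Gröbner basis: {a² - ⅓ab - ⅔a + 8/3b - 46/3, b² - 4/3b - 5}.

From the last basis element, b² - 4/3b - 5 = 0, so b takes values in {-5/3, 3}. Each choice, substituted upward through the basis, yields the corresponding point(s) of the solution set.
  b = -5/3: the earlier basis element becomes a² - 1/9a - 178/9 = 0, giving a = 1/18 - sqrt(6409)/18, 1/18 + sqrt(6409)/18 — points (1/18 - sqrt(6409)/18, -5/3), (1/18 + sqrt(6409)/18, -5/3).
  b = 3: the earlier basis element becomes a² - 5/3a - 22/3 = 0, giving a = -2, 11/3 — points (-2, 3), (11/3, 3).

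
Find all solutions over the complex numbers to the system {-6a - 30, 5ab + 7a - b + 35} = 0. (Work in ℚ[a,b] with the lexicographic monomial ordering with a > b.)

Compute a lex Gröbner basis by Buchberger's algorithm.
f_1 = -6a - 30, LT = a.
f_2 = 5ab + 7a - b + 35, LT = ab.

S(f_1,f_2): lcm = ab. S = -7/5a + 26/5b - 7.
  leading term a: subtract (7/30)·f_1 from -7/5a + 26/5b - 7 → 26/5b
  leading term b: no divisor's leading term divides it; move 26/5b to the remainder.
  remainder 26/5b ≠ 0; add h_3 = 26/5b to the basis.

S(f_1,h_3): leading monomials are coprime, so the S-polynomial reduces to 0 (Buchberger's first criterion).
S(f_2,h_3): lcm = ab. S = 7/5a - ⅕b + 7.
  leading term a: subtract (-7/30)·f_1 from 7/5a - ⅕b + 7 → -⅕b
  leading term b: subtract (-1/26)·h_3 from -⅕b → 0
  remainder 0.

Every S-polynomial of the final basis reduces to 0, so we have a Gröbner basis.
Inter-reduce: drop elements whose leading term is divisible by another's, tail-reduce, and make monic.
Reduced Gröbner basis: {a + 5, b}.

Since the basis is lex-ordered, b is univariate in b. Its roots are {0}. Back-substituting each root into the other basis elements fixes the other coordinates.
  b = 0: the earlier basis element becomes a + 5 = 0, giving a = -5 — point (-5, 0).
Zero-dimensionality of the ideal guarantees finitely many solutions over ℂ.

{(-5, 0)}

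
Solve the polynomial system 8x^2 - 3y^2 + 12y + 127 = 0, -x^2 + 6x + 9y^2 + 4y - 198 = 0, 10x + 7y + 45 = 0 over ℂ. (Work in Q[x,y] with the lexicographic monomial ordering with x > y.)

Compute a lex Gröbner basis by Buchberger's algorithm.
f_1 = 8x^2 - 3y^2 + 12y + 127, LT = x^2.
f_2 = -x^2 + 6x + 9y^2 + 4y - 198, LT = x^2.
f_3 = 10x + 7y + 45, LT = x.

S(f_1,f_2): lcm = x^2. S = 6x + 69/8y^2 + 11/2y - 1457/8.
  leading term x: subtract (3/5)·f_3 from 6x + 69/8y^2 + 11/2y - 1457/8 → 69/8y^2 + 13/10y - 1673/8
  leading term y^2: no divisor's leading term divides it; move 69/8y^2 to the remainder.
  leading term y: no divisor's leading term divides it; move 13/10y to the remainder.
  leading term 1: no divisor's leading term divides it; move -1673/8 to the remainder.
  remainder 69/8y^2 + 13/10y - 1673/8 ≠ 0; add h_4 = 69/8y^2 + 13/10y - 1673/8 to the basis.

S(f_1,f_3): lcm = x^2. S = -7/10xy - 9/2x - 3/8y^2 + 3/2y + 127/8.
  leading term xy: subtract (-7/100y)·f_3 from -7/10xy - 9/2x - 3/8y^2 + 3/2y + 127/8 → -9/2x + 23/200y^2 + 93/20y + 127/8
  leading term x: subtract (-9/20)·f_3 from -9/2x + 23/200y^2 + 93/20y + 127/8 → 23/200y^2 + 39/5y + 289/8
  leading term y^2: subtract (1/75)·h_4 from 23/200y^2 + 39/5y + 289/8 → 5837/750y + 5837/150
  leading term y: no divisor's leading term divides it; move 5837/750y to the remainder.
  leading term 1: no divisor's leading term divides it; move 5837/150 to the remainder.
  remainder 5837/750y + 5837/150 ≠ 0; add h_5 = 5837/750y + 5837/150 to the basis.

S(f_2,f_3): lcm = x^2. S = -7/10xy - 21/2x - 9y^2 - 4y + 198.
  leading term xy: subtract (-7/100y)·f_3 from -7/10xy - 21/2x - 9y^2 - 4y + 198 → -21/2x - 851/100y^2 - 17/20y + 198
  leading term x: subtract (-21/20)·f_3 from -21/2x - 851/100y^2 - 17/20y + 198 → -851/100y^2 + 13/2y + 981/4
  leading term y^2: subtract (-74/75)·h_4 from -851/100y^2 + 13/2y + 981/4 → 5837/750y + 5837/150
  leading term y: subtract (1)·h_5 from 5837/750y + 5837/150 → 0
  remainder 0.

S(f_1,h_4): leading monomials are coprime, so the S-polynomial reduces to 0 (Buchberger's first criterion).
S(f_2,h_4): leading monomials are coprime, so the S-polynomial reduces to 0 (Buchberger's first criterion).
S(f_3,h_4): leading monomials are coprime, so the S-polynomial reduces to 0 (Buchberger's first criterion).
S(f_1,h_5): leading monomials are coprime, so the S-polynomial reduces to 0 (Buchberger's first criterion).
S(f_2,h_5): leading monomials are coprime, so the S-polynomial reduces to 0 (Buchberger's first criterion).
S(f_3,h_5): leading monomials are coprime, so the S-polynomial reduces to 0 (Buchberger's first criterion).
S(h_4,h_5): lcm = y^2. S = -1673/345y - 1673/69.
  leading term y: subtract (-83650/134251)·h_5 from -1673/345y - 1673/69 → 0
  remainder 0.

Every S-polynomial of the final basis reduces to 0, so we have a Gröbner basis.
Inter-reduce: drop elements whose leading term is divisible by another's, tail-reduce, and make monic.
Reduced Gröbner basis: {x + 1, y + 5}.

Since the basis is lex-ordered, y + 5 is univariate in y. Its roots are {-5}. Back-substituting each root into the other basis elements fixes the other coordinates.
  y = -5: the earlier basis element becomes x + 1 = 0, giving x = -1 — point (-1, -5).

{(-1, -5)}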